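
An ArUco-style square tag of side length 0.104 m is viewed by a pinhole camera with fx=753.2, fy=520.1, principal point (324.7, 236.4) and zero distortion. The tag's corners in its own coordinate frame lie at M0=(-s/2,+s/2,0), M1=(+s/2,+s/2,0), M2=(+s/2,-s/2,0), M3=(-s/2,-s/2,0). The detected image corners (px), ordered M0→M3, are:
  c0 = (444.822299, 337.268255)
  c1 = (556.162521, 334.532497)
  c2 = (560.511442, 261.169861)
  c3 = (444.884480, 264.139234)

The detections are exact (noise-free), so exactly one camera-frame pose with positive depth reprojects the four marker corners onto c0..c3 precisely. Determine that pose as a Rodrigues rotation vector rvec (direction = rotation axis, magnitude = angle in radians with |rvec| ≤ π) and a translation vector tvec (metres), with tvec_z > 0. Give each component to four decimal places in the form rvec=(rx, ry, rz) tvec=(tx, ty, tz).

Intrinsics K: fx=753.2, fy=520.1, cx=324.7, cy=236.4
Marker side s = 0.104 m; corners in marker frame (Z=0):
  M0 = (-0.0520, +0.0520, 0)
  M1 = (+0.0520, +0.0520, 0)
  M2 = (+0.0520, -0.0520, 0)
  M3 = (-0.0520, -0.0520, 0)
Detected image corners:
  c0 = (444.822299, 337.268255) px
  c1 = (556.162521, 334.532497) px
  c2 = (560.511442, 261.169861) px
  c3 = (444.884480, 264.139234) px
Planar DLT: solve 8×8 A·h = b for H (H[2,2]=1):
  H  [+1082.50555 +160.83492 +501.52559]
  H  [-32.35590 +812.89097 +299.96977]
  H  [-0.01654 +0.36289 +1.00000]
B = K⁻¹H; ‖b₁‖=1.445467, ‖b₂‖=1.445467; λ = 2/(‖b₁‖+‖b₂‖) = 0.691818, sign → tz>0 ⇒ λ=+0.691818
r₁ = λ·B[:,0] = (+0.99922,-0.03784,-0.01144); r₂ = λ·B[:,1] = (+0.03950,+0.96717,+0.25105)
r₃ = r₁×r₂ = (+0.00156,-0.25131,+0.96791); SVD([r₁ r₂ r₃]) → R = UVᵀ:
  R  [+0.99922 +0.03950 +0.00156]
  R  [-0.03784 +0.96717 -0.25131]
  R  [-0.01144 +0.25105 +0.96791]
t = (+0.16242, +0.08456, +0.69182) m
tr R = 2.934290; θ = arccos((tr R − 1)/2) = 0.257046 rad = 14.728°
axis k = ((R−Rᵀ)₃₂, (R−Rᵀ)₁₃, (R−Rᵀ)₂₁) / (2 sinθ) = (+0.988033, +0.025574, -0.152107)
rvec = θ·k = (+0.253970, +0.006574, -0.039099)

rvec=(0.2540, 0.0066, -0.0391) tvec=(0.1624, 0.0846, 0.6918)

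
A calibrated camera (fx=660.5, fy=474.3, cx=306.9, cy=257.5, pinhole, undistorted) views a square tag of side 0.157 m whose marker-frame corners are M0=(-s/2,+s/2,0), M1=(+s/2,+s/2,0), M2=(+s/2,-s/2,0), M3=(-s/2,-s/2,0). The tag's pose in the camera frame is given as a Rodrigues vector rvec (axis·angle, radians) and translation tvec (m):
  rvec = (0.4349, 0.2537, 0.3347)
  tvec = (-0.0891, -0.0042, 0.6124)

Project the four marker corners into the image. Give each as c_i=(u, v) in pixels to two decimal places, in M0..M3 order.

c0=(125.63, 281.85) c1=(267.54, 326.07) c2=(310.63, 221.89) c3=(149.81, 177.03)

Intrinsics K: fx=660.5, fy=474.3, cx=306.9, cy=257.5
Marker side s = 0.157 m; corners in marker frame (Z=0):
  M0 = (-0.0785, +0.0785, 0)
  M1 = (+0.0785, +0.0785, 0)
  M2 = (+0.0785, -0.0785, 0)
  M3 = (-0.0785, -0.0785, 0)
rvec = (0.4349, 0.2537, 0.3347), |rvec| = θ = 0.60459 rad = 34.640°
Rodrigues: sinθ=0.56842, 1−cosθ=0.17726; R = I + sinθ·[k]× + (1−cosθ)·[k]×²:
    [+0.91446 -0.26117 +0.30911]
    [+0.36819 +0.85395 -0.36771]
    [-0.16793 +0.45006 +0.87706]
t = (-0.0891, -0.0042, 0.6124) m
M0: Pc = R·M0+t = (-0.18139, +0.03393, +0.66091); u = 660.5·(-0.18139)/0.66091 + 306.9 = 125.6262, v = 474.3·(+0.03393)/0.66091 + 257.5 = 281.8514
M1: Pc = R·M1+t = (-0.03782, +0.09174, +0.63455); u = 660.5·(-0.03782)/0.63455 + 306.9 = 267.5364, v = 474.3·(+0.09174)/0.63455 + 257.5 = 326.0705
M2: Pc = R·M2+t = (+0.00319, -0.04233, +0.56389); u = 660.5·(+0.00319)/0.56389 + 306.9 = 310.6332, v = 474.3·(-0.04233)/0.56389 + 257.5 = 221.8931
M3: Pc = R·M3+t = (-0.14038, -0.10014, +0.59025); u = 660.5·(-0.14038)/0.59025 + 306.9 = 149.8096, v = 474.3·(-0.10014)/0.59025 + 257.5 = 177.0339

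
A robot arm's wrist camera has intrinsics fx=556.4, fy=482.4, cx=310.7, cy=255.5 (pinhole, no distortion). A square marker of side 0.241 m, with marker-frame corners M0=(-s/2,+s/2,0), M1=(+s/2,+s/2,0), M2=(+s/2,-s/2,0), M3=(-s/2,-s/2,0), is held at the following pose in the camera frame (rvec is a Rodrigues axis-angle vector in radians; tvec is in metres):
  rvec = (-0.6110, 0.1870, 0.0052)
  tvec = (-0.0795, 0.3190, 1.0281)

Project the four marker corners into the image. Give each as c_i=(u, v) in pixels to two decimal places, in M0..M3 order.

c0=(194.27, 463.99) c1=(329.51, 467.18) c2=(334.60, 351.56) c3=(215.78, 353.15)

Intrinsics K: fx=556.4, fy=482.4, cx=310.7, cy=255.5
Marker side s = 0.241 m; corners in marker frame (Z=0):
  M0 = (-0.1205, +0.1205, 0)
  M1 = (+0.1205, +0.1205, 0)
  M2 = (+0.1205, -0.1205, 0)
  M3 = (-0.1205, -0.1205, 0)
rvec = (-0.6110, 0.1870, 0.0052), |rvec| = θ = 0.63900 rad = 36.612°
Rodrigues: sinθ=0.59639, 1−cosθ=0.19731; R = I + sinθ·[k]× + (1−cosθ)·[k]×²:
    [+0.98309 -0.06006 +0.17300]
    [-0.05036 +0.81959 +0.57073]
    [-0.17607 -0.56979 +0.80271]
t = (-0.0795, 0.3190, 1.0281) m
M0: Pc = R·M0+t = (-0.20520, +0.42383, +0.98066); u = 556.4·(-0.20520)/0.98066 + 310.7 = 194.2746, v = 482.4·(+0.42383)/0.98066 + 255.5 = 463.9880
M1: Pc = R·M1+t = (+0.03172, +0.41169, +0.93822); u = 556.4·(+0.03172)/0.93822 + 310.7 = 329.5138, v = 482.4·(+0.41169)/0.93822 + 255.5 = 467.1771
M2: Pc = R·M2+t = (+0.04620, +0.21417, +1.07554); u = 556.4·(+0.04620)/1.07554 + 310.7 = 334.6002, v = 482.4·(+0.21417)/1.07554 + 255.5 = 351.5594
M3: Pc = R·M3+t = (-0.19072, +0.22631, +1.11798); u = 556.4·(-0.19072)/1.11798 + 310.7 = 215.7792, v = 482.4·(+0.22631)/1.11798 + 255.5 = 353.1503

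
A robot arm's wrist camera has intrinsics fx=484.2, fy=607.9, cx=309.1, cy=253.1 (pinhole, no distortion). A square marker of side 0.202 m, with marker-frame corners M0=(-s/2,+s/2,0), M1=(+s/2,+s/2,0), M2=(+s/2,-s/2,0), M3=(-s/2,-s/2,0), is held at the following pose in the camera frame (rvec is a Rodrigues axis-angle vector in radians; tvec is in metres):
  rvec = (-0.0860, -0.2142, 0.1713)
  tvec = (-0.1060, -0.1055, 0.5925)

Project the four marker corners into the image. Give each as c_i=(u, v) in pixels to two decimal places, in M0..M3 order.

Intrinsics K: fx=484.2, fy=607.9, cx=309.1, cy=253.1
Marker side s = 0.202 m; corners in marker frame (Z=0):
  M0 = (-0.1010, +0.1010, 0)
  M1 = (+0.1010, +0.1010, 0)
  M2 = (+0.1010, -0.1010, 0)
  M3 = (-0.1010, -0.1010, 0)
rvec = (-0.0860, -0.2142, 0.1713), |rvec| = θ = 0.28744 rad = 16.469°
Rodrigues: sinθ=0.28350, 1−cosθ=0.04103; R = I + sinθ·[k]× + (1−cosθ)·[k]×²:
    [+0.96265 -0.15980 -0.21858]
    [+0.17810 +0.98176 +0.06660]
    [+0.20395 -0.10304 +0.97354]
t = (-0.1060, -0.1055, 0.5925) m
M0: Pc = R·M0+t = (-0.21937, -0.02433, +0.56149); u = 484.2·(-0.21937)/0.56149 + 309.1 = 119.9303, v = 607.9·(-0.02433)/0.56149 + 253.1 = 226.7586
M1: Pc = R·M1+t = (-0.02491, +0.01165, +0.60269); u = 484.2·(-0.02491)/0.60269 + 309.1 = 289.0850, v = 607.9·(+0.01165)/0.60269 + 253.1 = 264.8459
M2: Pc = R·M2+t = (+0.00737, -0.18667, +0.62351); u = 484.2·(+0.00737)/0.62351 + 309.1 = 314.8213, v = 607.9·(-0.18667)/0.62351 + 253.1 = 71.1027
M3: Pc = R·M3+t = (-0.18709, -0.22265, +0.58231); u = 484.2·(-0.18709)/0.58231 + 309.1 = 153.5337, v = 607.9·(-0.22265)/0.58231 + 253.1 = 20.6698

c0=(119.93, 226.76) c1=(289.09, 264.85) c2=(314.82, 71.10) c3=(153.53, 20.67)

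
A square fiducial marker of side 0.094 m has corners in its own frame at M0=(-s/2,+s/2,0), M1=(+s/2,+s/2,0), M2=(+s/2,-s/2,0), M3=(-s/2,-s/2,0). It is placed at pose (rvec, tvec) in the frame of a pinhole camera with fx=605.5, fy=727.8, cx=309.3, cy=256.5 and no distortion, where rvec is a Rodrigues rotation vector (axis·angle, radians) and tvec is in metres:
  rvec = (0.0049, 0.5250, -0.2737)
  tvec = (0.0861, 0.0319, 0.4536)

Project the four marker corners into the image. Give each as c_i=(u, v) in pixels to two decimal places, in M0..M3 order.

c0=(385.06, 393.60) c1=(503.86, 367.43) c2=(467.06, 213.75) c3=(353.35, 254.49)

Intrinsics K: fx=605.5, fy=727.8, cx=309.3, cy=256.5
Marker side s = 0.094 m; corners in marker frame (Z=0):
  M0 = (-0.0470, +0.0470, 0)
  M1 = (+0.0470, +0.0470, 0)
  M2 = (+0.0470, -0.0470, 0)
  M3 = (-0.0470, -0.0470, 0)
rvec = (0.0049, 0.5250, -0.2737), |rvec| = θ = 0.59208 rad = 33.924°
Rodrigues: sinθ=0.55809, 1−cosθ=0.17022; R = I + sinθ·[k]× + (1−cosθ)·[k]×²:
    [+0.82979 +0.25924 +0.49421]
    [-0.25674 +0.96361 -0.07439]
    [-0.49551 -0.06515 +0.86616]
t = (0.0861, 0.0319, 0.4536) m
M0: Pc = R·M0+t = (+0.05928, +0.08926, +0.47383); u = 605.5·(+0.05928)/0.47383 + 309.3 = 385.0584, v = 727.8·(+0.08926)/0.47383 + 256.5 = 393.5984
M1: Pc = R·M1+t = (+0.13728, +0.06512, +0.42725); u = 605.5·(+0.13728)/0.42725 + 309.3 = 503.8603, v = 727.8·(+0.06512)/0.42725 + 256.5 = 367.4346
M2: Pc = R·M2+t = (+0.11292, -0.02546, +0.43337); u = 605.5·(+0.11292)/0.43337 + 309.3 = 467.0641, v = 727.8·(-0.02546)/0.43337 + 256.5 = 213.7487
M3: Pc = R·M3+t = (+0.03492, -0.00132, +0.47995); u = 605.5·(+0.03492)/0.47995 + 309.3 = 353.3492, v = 727.8·(-0.00132)/0.47995 + 256.5 = 254.4935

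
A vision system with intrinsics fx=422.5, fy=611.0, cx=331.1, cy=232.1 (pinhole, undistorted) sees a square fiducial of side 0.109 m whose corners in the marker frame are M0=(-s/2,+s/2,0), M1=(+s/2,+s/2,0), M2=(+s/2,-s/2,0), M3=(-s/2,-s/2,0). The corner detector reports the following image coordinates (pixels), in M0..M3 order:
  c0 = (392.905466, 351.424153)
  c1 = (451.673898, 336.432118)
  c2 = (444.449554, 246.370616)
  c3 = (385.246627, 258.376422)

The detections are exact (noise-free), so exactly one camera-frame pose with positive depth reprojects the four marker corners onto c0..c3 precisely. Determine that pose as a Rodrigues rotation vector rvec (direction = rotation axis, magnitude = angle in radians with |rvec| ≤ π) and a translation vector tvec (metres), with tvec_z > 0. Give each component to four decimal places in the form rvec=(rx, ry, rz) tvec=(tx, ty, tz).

rvec=(0.0076, -0.2215, -0.1229) tvec=(0.1500, 0.0778, 0.7205)

Intrinsics K: fx=422.5, fy=611.0, cx=331.1, cy=232.1
Marker side s = 0.109 m; corners in marker frame (Z=0):
  M0 = (-0.0545, +0.0545, 0)
  M1 = (+0.0545, +0.0545, 0)
  M2 = (+0.0545, -0.0545, 0)
  M3 = (-0.0545, -0.0545, 0)
Detected image corners:
  c0 = (392.905466, 351.424153) px
  c1 = (451.673898, 336.432118) px
  c2 = (444.449554, 246.370616) px
  c3 = (385.246627, 258.376422) px
Planar DLT: solve 8×8 A·h = b for H (H[2,2]=1):
  H  [+668.20861 +80.49533 +419.06275]
  H  [-33.35993 +848.45464 +298.11222]
  H  [+0.30356 +0.02928 +1.00000]
B = K⁻¹H; ‖b₁‖=1.387973, ‖b₂‖=1.387973; λ = 2/(‖b₁‖+‖b₂‖) = 0.720475, sign → tz>0 ⇒ λ=+0.720475
r₁ = λ·B[:,0] = (+0.96808,-0.12242,+0.21870); r₂ = λ·B[:,1] = (+0.12073,+0.99246,+0.02110)
r₃ = r₁×r₂ = (-0.21964,+0.00598,+0.97556); SVD([r₁ r₂ r₃]) → R = UVᵀ:
  R  [+0.96808 +0.12073 -0.21964]
  R  [-0.12242 +0.99246 +0.00598]
  R  [+0.21870 +0.02110 +0.97556]
t = (+0.15000, +0.07784, +0.72047) m
tr R = 2.936106; θ = arccos((tr R − 1)/2) = 0.253450 rad = 14.522°
axis k = ((R−Rᵀ)₃₂, (R−Rᵀ)₁₃, (R−Rᵀ)₂₁) / (2 sinθ) = (+0.030144, -0.874077, -0.484851)
rvec = θ·k = (+0.007640, -0.221535, -0.122886)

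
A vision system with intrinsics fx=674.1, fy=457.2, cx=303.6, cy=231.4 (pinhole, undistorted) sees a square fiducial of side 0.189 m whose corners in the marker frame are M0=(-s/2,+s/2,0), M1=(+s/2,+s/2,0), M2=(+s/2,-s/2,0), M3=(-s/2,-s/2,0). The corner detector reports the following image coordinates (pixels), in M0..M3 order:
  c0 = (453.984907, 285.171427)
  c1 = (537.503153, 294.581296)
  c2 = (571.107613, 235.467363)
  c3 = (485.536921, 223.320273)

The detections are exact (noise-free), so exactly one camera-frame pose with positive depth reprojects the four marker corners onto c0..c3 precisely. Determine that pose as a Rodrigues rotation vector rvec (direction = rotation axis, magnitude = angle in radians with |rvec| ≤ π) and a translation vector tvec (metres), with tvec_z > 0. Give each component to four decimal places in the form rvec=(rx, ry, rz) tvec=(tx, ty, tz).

Intrinsics K: fx=674.1, fy=457.2, cx=303.6, cy=231.4
Marker side s = 0.189 m; corners in marker frame (Z=0):
  M0 = (-0.0945, +0.0945, 0)
  M1 = (+0.0945, +0.0945, 0)
  M2 = (+0.0945, -0.0945, 0)
  M3 = (-0.0945, -0.0945, 0)
Detected image corners:
  c0 = (453.984907, 285.171427) px
  c1 = (537.503153, 294.581296) px
  c2 = (571.107613, 235.467363) px
  c3 = (485.536921, 223.320273) px
Planar DLT: solve 8×8 A·h = b for H (H[2,2]=1):
  H  [+550.98055 -66.72315 +512.52474]
  H  [+109.50158 +373.49836 +260.32853]
  H  [+0.20265 +0.20653 +1.00000]
B = K⁻¹H; ‖b₁‖=0.766175, ‖b₂‖=0.766175; λ = 2/(‖b₁‖+‖b₂‖) = 1.305184, sign → tz>0 ⇒ λ=+1.305184
r₁ = λ·B[:,0] = (+0.94768,+0.17873,+0.26449); r₂ = λ·B[:,1] = (-0.25059,+0.92980,+0.26957)
r₃ = r₁×r₂ = (-0.19774,-0.32174,+0.92595); SVD([r₁ r₂ r₃]) → R = UVᵀ:
  R  [+0.94768 -0.25059 -0.19774]
  R  [+0.17873 +0.92980 -0.32174]
  R  [+0.26449 +0.26957 +0.92595]
t = (+0.40452, +0.08258, +1.30518) m
tr R = 2.803434; θ = arccos((tr R − 1)/2) = 0.447072 rad = 25.615°
axis k = ((R−Rᵀ)₃₂, (R−Rᵀ)₁₃, (R−Rᵀ)₂₁) / (2 sinθ) = (+0.683866, -0.534588, +0.496532)
rvec = θ·k = (+0.305737, -0.238999, +0.221985)

rvec=(0.3057, -0.2390, 0.2220) tvec=(0.4045, 0.0826, 1.3052)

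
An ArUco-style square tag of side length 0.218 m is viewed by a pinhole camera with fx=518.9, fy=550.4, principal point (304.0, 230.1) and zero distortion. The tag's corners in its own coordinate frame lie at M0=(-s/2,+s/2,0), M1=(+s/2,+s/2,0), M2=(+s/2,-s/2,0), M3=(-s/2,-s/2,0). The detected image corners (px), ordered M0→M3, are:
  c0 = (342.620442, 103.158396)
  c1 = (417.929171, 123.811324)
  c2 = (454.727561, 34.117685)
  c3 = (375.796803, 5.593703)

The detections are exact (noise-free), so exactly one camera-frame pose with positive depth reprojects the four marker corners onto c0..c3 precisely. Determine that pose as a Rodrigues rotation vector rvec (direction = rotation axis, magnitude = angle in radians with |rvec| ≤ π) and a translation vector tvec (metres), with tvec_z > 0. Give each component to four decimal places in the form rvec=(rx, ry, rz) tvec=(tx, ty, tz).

rvec=(0.5112, -0.3308, 0.2443) tvec=(0.2274, -0.3665, 1.2508)

Intrinsics K: fx=518.9, fy=550.4, cx=304.0, cy=230.1
Marker side s = 0.218 m; corners in marker frame (Z=0):
  M0 = (-0.1090, +0.1090, 0)
  M1 = (+0.1090, +0.1090, 0)
  M2 = (+0.1090, -0.1090, 0)
  M3 = (-0.1090, -0.1090, 0)
Detected image corners:
  c0 = (342.620442, 103.158396) px
  c1 = (417.929171, 123.811324) px
  c2 = (454.727561, 34.117685) px
  c3 = (375.796803, 5.593703) px
Planar DLT: solve 8×8 A·h = b for H (H[2,2]=1):
  H  [+470.39509 -22.00514 +398.33910]
  H  [+131.70685 +452.16963 +68.84429]
  H  [+0.29402 +0.34883 +1.00000]
B = K⁻¹H; ‖b₁‖=0.799466, ‖b₂‖=0.799466; λ = 2/(‖b₁‖+‖b₂‖) = 1.250835, sign → tz>0 ⇒ λ=+1.250835
r₁ = λ·B[:,0] = (+0.91845,+0.14557,+0.36777); r₂ = λ·B[:,1] = (-0.30867,+0.84519,+0.43633)
r₃ = r₁×r₂ = (-0.24732,-0.51427,+0.82120); SVD([r₁ r₂ r₃]) → R = UVᵀ:
  R  [+0.91845 -0.30867 -0.24732]
  R  [+0.14557 +0.84519 -0.51427]
  R  [+0.36777 +0.43633 +0.82120]
t = (+0.22741, -0.36647, +1.25084) m
tr R = 2.584837; θ = arccos((tr R − 1)/2) = 0.656032 rad = 37.588°
axis k = ((R−Rᵀ)₃₂, (R−Rᵀ)₁₃, (R−Rᵀ)₂₁) / (2 sinθ) = (+0.779205, -0.504185, +0.372340)
rvec = θ·k = (+0.511184, -0.330761, +0.244267)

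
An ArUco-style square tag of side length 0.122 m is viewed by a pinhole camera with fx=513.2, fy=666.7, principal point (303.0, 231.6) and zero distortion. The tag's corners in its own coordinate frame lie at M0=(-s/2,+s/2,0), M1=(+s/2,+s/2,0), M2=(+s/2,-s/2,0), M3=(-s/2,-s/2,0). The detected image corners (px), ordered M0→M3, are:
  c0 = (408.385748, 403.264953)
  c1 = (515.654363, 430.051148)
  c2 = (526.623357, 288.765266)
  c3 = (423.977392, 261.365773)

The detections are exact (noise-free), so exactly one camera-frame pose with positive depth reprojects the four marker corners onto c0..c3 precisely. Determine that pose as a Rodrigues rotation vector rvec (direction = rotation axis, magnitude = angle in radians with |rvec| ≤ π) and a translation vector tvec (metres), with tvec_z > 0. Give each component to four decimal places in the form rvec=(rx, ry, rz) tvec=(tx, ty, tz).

Intrinsics K: fx=513.2, fy=666.7, cx=303.0, cy=231.6
Marker side s = 0.122 m; corners in marker frame (Z=0):
  M0 = (-0.0610, +0.0610, 0)
  M1 = (+0.0610, +0.0610, 0)
  M2 = (+0.0610, -0.0610, 0)
  M3 = (-0.0610, -0.0610, 0)
Detected image corners:
  c0 = (408.385748, 403.264953) px
  c1 = (515.654363, 430.051148) px
  c2 = (526.623357, 288.765266) px
  c3 = (423.977392, 261.365773) px
Planar DLT: solve 8×8 A·h = b for H (H[2,2]=1):
  H  [+907.75747 -271.87283 +469.12808]
  H  [+257.44122 +1040.18796 +344.44291]
  H  [+0.10211 -0.34809 +1.00000]
B = K⁻¹H; ‖b₁‖=1.747134, ‖b₂‖=1.747134; λ = 2/(‖b₁‖+‖b₂‖) = 0.572366, sign → tz>0 ⇒ λ=+0.572366
r₁ = λ·B[:,0] = (+0.97791,+0.20071,+0.05844); r₂ = λ·B[:,1] = (-0.18559,+0.96222,-0.19923)
r₃ = r₁×r₂ = (-0.09622,+0.18399,+0.97821); SVD([r₁ r₂ r₃]) → R = UVᵀ:
  R  [+0.97791 -0.18559 -0.09622]
  R  [+0.20071 +0.96222 +0.18399]
  R  [+0.05844 -0.19923 +0.97821]
t = (+0.18528, +0.09688, +0.57237) m
tr R = 2.918331; θ = arccos((tr R − 1)/2) = 0.286760 rad = 16.430°
axis k = ((R−Rᵀ)₃₂, (R−Rᵀ)₁₃, (R−Rᵀ)₂₁) / (2 sinθ) = (-0.677438, -0.273413, +0.682878)
rvec = θ·k = (-0.194262, -0.078404, +0.195822)

rvec=(-0.1943, -0.0784, 0.1958) tvec=(0.1853, 0.0969, 0.5724)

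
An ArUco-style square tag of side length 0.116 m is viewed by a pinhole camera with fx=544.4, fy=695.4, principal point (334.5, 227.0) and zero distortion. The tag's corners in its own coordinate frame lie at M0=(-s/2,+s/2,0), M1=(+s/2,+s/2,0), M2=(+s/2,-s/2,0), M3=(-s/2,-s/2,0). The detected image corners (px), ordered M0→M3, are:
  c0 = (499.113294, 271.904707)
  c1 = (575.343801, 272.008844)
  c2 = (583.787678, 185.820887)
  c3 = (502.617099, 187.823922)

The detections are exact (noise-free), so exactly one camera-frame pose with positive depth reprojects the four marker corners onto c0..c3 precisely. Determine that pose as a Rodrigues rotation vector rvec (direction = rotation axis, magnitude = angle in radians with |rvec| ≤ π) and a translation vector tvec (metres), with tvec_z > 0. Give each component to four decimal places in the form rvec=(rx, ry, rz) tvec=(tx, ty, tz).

rvec=(0.4668, 0.1704, -0.0513) tvec=(0.3180, 0.0045, 0.8439)

Intrinsics K: fx=544.4, fy=695.4, cx=334.5, cy=227.0
Marker side s = 0.116 m; corners in marker frame (Z=0):
  M0 = (-0.0580, +0.0580, 0)
  M1 = (+0.0580, +0.0580, 0)
  M2 = (+0.0580, -0.0580, 0)
  M3 = (-0.0580, -0.0580, 0)
Detected image corners:
  c0 = (499.113294, 271.904707) px
  c1 = (575.343801, 272.008844) px
  c2 = (583.787678, 185.820887) px
  c3 = (502.617099, 187.823922) px
Planar DLT: solve 8×8 A·h = b for H (H[2,2]=1):
  H  [+565.70256 +232.57254 +539.65084]
  H  [-55.50939 +854.32289 +230.69240]
  H  [-0.20751 +0.52537 +1.00000]
B = K⁻¹H; ‖b₁‖=1.185007, ‖b₂‖=1.185007; λ = 2/(‖b₁‖+‖b₂‖) = 0.843877, sign → tz>0 ⇒ λ=+0.843877
r₁ = λ·B[:,0] = (+0.98450,-0.01020,-0.17512); r₂ = λ·B[:,1] = (+0.08810,+0.89201,+0.44335)
r₃ = r₁×r₂ = (+0.15168,-0.45190,+0.87908); SVD([r₁ r₂ r₃]) → R = UVᵀ:
  R  [+0.98450 +0.08810 +0.15168]
  R  [-0.01020 +0.89201 -0.45190]
  R  [-0.17512 +0.44335 +0.87908]
t = (+0.31801, +0.00448, +0.84388) m
tr R = 2.755580; θ = arccos((tr R − 1)/2) = 0.499567 rad = 28.623°
axis k = ((R−Rᵀ)₃₂, (R−Rᵀ)₁₃, (R−Rᵀ)₂₁) / (2 sinθ) = (+0.934414, +0.341092, -0.102598)
rvec = θ·k = (+0.466803, +0.170399, -0.051255)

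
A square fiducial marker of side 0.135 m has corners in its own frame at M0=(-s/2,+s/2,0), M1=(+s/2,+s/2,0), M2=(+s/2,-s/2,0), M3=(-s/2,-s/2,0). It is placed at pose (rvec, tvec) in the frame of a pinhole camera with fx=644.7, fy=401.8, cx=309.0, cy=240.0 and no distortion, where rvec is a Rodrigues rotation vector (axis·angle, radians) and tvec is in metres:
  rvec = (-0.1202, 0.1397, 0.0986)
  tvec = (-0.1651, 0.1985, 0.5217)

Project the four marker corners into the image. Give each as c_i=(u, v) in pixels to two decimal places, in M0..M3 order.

Intrinsics K: fx=644.7, fy=401.8, cx=309.0, cy=240.0
Marker side s = 0.135 m; corners in marker frame (Z=0):
  M0 = (-0.0675, +0.0675, 0)
  M1 = (+0.0675, +0.0675, 0)
  M2 = (+0.0675, -0.0675, 0)
  M3 = (-0.0675, -0.0675, 0)
rvec = (-0.1202, 0.1397, 0.0986), |rvec| = θ = 0.20901 rad = 11.976°
Rodrigues: sinθ=0.20749, 1−cosθ=0.02176; R = I + sinθ·[k]× + (1−cosθ)·[k]×²:
    [+0.98543 -0.10625 +0.13278]
    [+0.08952 +0.98796 +0.12619]
    [-0.14459 -0.11246 +0.98308]
t = (-0.1651, 0.1985, 0.5217) m
M0: Pc = R·M0+t = (-0.23879, +0.25914, +0.52387); u = 644.7·(-0.23879)/0.52387 + 309.0 = 15.1342, v = 401.8·(+0.25914)/0.52387 + 240.0 = 438.7605
M1: Pc = R·M1+t = (-0.10576, +0.27123, +0.50435); u = 644.7·(-0.10576)/0.50435 + 309.0 = 173.8153, v = 401.8·(+0.27123)/0.50435 + 240.0 = 456.0808
M2: Pc = R·M2+t = (-0.09141, +0.13786, +0.51953); u = 644.7·(-0.09141)/0.51953 + 309.0 = 195.5653, v = 401.8·(+0.13786)/0.51953 + 240.0 = 346.6157
M3: Pc = R·M3+t = (-0.22444, +0.12577, +0.53905); u = 644.7·(-0.22444)/0.53905 + 309.0 = 40.5659, v = 401.8·(+0.12577)/0.53905 + 240.0 = 333.7471

c0=(15.13, 438.76) c1=(173.82, 456.08) c2=(195.57, 346.62) c3=(40.57, 333.75)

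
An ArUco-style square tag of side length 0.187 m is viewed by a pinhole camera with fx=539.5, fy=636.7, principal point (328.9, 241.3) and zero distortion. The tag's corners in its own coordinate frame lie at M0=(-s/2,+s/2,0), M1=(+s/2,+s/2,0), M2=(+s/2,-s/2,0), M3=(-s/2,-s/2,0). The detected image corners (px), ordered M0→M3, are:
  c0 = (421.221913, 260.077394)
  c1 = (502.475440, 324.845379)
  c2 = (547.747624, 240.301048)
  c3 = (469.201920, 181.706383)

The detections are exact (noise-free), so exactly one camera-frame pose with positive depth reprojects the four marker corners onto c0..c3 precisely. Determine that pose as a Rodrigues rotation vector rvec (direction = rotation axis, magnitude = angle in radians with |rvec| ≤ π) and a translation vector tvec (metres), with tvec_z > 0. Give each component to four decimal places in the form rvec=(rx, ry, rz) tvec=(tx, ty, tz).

rvec=(-0.3788, 0.0964, 0.6346) tvec=(0.3153, 0.0150, 1.0889)

Intrinsics K: fx=539.5, fy=636.7, cx=328.9, cy=241.3
Marker side s = 0.187 m; corners in marker frame (Z=0):
  M0 = (-0.0935, +0.0935, 0)
  M1 = (+0.0935, +0.0935, 0)
  M2 = (+0.0935, -0.0935, 0)
  M3 = (-0.0935, -0.0935, 0)
Detected image corners:
  c0 = (421.221913, 260.077394) px
  c1 = (502.475440, 324.845379) px
  c2 = (547.747624, 240.301048) px
  c3 = (469.201920, 181.706383) px
Planar DLT: solve 8×8 A·h = b for H (H[2,2]=1):
  H  [+336.88541 -390.02053 +485.09886]
  H  [+282.60372 +362.38563 +250.09324]
  H  [-0.18589 -0.28971 +1.00000]
B = K⁻¹H; ‖b₁‖=0.918353, ‖b₂‖=0.918353; λ = 2/(‖b₁‖+‖b₂‖) = 1.088905, sign → tz>0 ⇒ λ=+1.088905
r₁ = λ·B[:,0] = (+0.80336,+0.56003,-0.20242); r₂ = λ·B[:,1] = (-0.59488,+0.73932,-0.31547)
r₃ = r₁×r₂ = (-0.02702,+0.37385,+0.92709); SVD([r₁ r₂ r₃]) → R = UVᵀ:
  R  [+0.80336 -0.59488 -0.02702]
  R  [+0.56003 +0.73932 +0.37385]
  R  [-0.20242 -0.31547 +0.92709]
t = (+0.31527, +0.01504, +1.08891) m
tr R = 2.469777; θ = arccos((tr R − 1)/2) = 0.745294 rad = 42.702°
axis k = ((R−Rᵀ)₃₂, (R−Rᵀ)₁₃, (R−Rᵀ)₂₁) / (2 sinθ) = (-0.508208, +0.129318, +0.851470)
rvec = θ·k = (-0.378765, +0.096380, +0.634595)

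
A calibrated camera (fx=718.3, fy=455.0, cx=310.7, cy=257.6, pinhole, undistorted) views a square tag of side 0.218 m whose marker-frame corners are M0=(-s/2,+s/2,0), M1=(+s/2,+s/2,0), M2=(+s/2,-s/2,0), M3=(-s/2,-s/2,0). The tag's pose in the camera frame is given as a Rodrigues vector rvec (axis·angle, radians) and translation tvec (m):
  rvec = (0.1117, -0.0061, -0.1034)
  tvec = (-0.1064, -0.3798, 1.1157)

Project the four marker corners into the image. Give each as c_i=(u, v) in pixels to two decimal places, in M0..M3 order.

Intrinsics K: fx=718.3, fy=455.0, cx=310.7, cy=257.6
Marker side s = 0.218 m; corners in marker frame (Z=0):
  M0 = (-0.1090, +0.1090, 0)
  M1 = (+0.1090, +0.1090, 0)
  M2 = (+0.1090, -0.1090, 0)
  M3 = (-0.1090, -0.1090, 0)
rvec = (0.1117, -0.0061, -0.1034), |rvec| = θ = 0.15233 rad = 8.728°
Rodrigues: sinθ=0.15175, 1−cosθ=0.01158; R = I + sinθ·[k]× + (1−cosθ)·[k]×²:
    [+0.99465 +0.10266 -0.01184]
    [-0.10334 +0.98844 -0.11095]
    [+0.00031 +0.11158 +0.99376]
t = (-0.1064, -0.3798, 1.1157) m
M0: Pc = R·M0+t = (-0.20363, -0.26080, +1.12783); u = 718.3·(-0.20363)/1.12783 + 310.7 = 181.0129, v = 455.0·(-0.26080)/1.12783 + 257.6 = 152.3870
M1: Pc = R·M1+t = (+0.01321, -0.28332, +1.12790); u = 718.3·(+0.01321)/1.12790 + 310.7 = 319.1105, v = 455.0·(-0.28332)/1.12790 + 257.6 = 143.3053
M2: Pc = R·M2+t = (-0.00917, -0.49880, +1.10357); u = 718.3·(-0.00917)/1.10357 + 310.7 = 304.7290, v = 455.0·(-0.49880)/1.10357 + 257.6 = 51.9443
M3: Pc = R·M3+t = (-0.22601, -0.47628, +1.10350); u = 718.3·(-0.22601)/1.10350 + 310.7 = 163.5864, v = 455.0·(-0.47628)/1.10350 + 257.6 = 61.2205

c0=(181.01, 152.39) c1=(319.11, 143.31) c2=(304.73, 51.94) c3=(163.59, 61.22)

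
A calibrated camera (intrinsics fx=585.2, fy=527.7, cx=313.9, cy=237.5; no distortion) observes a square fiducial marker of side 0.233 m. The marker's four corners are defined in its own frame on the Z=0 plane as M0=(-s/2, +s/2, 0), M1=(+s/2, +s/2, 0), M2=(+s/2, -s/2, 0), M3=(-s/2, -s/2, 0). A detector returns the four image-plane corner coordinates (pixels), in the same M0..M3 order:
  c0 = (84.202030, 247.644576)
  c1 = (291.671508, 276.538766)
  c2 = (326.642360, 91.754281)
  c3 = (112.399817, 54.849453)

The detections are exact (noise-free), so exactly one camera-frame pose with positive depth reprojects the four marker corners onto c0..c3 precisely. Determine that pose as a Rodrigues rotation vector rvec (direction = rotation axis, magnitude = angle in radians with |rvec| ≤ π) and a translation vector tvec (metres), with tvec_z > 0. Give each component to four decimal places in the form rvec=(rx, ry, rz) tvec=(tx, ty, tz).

Intrinsics K: fx=585.2, fy=527.7, cx=313.9, cy=237.5
Marker side s = 0.233 m; corners in marker frame (Z=0):
  M0 = (-0.1165, +0.1165, 0)
  M1 = (+0.1165, +0.1165, 0)
  M2 = (+0.1165, -0.1165, 0)
  M3 = (-0.1165, -0.1165, 0)
Detected image corners:
  c0 = (84.202030, 247.644576) px
  c1 = (291.671508, 276.538766) px
  c2 = (326.642360, 91.754281) px
  c3 = (112.399817, 54.849453) px
Planar DLT: solve 8×8 A·h = b for H (H[2,2]=1):
  H  [+936.07609 -103.02798 +205.32510]
  H  [+166.71325 +836.93707 +169.76186]
  H  [+0.15406 +0.16094 +1.00000]
B = K⁻¹H; ‖b₁‖=1.544558, ‖b₂‖=1.544558; λ = 2/(‖b₁‖+‖b₂‖) = 0.647435, sign → tz>0 ⇒ λ=+0.647435
r₁ = λ·B[:,0] = (+0.98212,+0.15965,+0.09975); r₂ = λ·B[:,1] = (-0.16988,+0.97994,+0.10420)
r₃ = r₁×r₂ = (-0.08111,-0.11928,+0.98954); SVD([r₁ r₂ r₃]) → R = UVᵀ:
  R  [+0.98212 -0.16988 -0.08111]
  R  [+0.15965 +0.97994 -0.11928]
  R  [+0.09975 +0.10420 +0.98954]
t = (-0.12012, -0.08311, +0.64743) m
tr R = 2.951605; θ = arccos((tr R − 1)/2) = 0.220434 rad = 12.630°
axis k = ((R−Rᵀ)₃₂, (R−Rᵀ)₁₃, (R−Rᵀ)₂₁) / (2 sinθ) = (+0.511030, -0.413569, +0.753531)
rvec = θ·k = (+0.112648, -0.091165, +0.166104)

rvec=(0.1126, -0.0912, 0.1661) tvec=(-0.1201, -0.0831, 0.6474)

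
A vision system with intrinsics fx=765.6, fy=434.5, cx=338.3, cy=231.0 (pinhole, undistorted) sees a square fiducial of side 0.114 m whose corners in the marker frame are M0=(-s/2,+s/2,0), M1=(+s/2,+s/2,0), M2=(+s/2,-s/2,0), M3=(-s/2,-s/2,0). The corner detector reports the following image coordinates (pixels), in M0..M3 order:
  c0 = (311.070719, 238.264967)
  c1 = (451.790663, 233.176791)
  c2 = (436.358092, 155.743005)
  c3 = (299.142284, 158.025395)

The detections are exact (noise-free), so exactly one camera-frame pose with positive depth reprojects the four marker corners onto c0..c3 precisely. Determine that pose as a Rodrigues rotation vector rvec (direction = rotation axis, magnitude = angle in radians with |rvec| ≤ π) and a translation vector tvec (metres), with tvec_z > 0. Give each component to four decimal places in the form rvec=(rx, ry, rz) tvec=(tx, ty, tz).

rvec=(-0.1616, -0.1794, -0.0751) tvec=(0.0298, -0.0496, 0.6109)

Intrinsics K: fx=765.6, fy=434.5, cx=338.3, cy=231.0
Marker side s = 0.114 m; corners in marker frame (Z=0):
  M0 = (-0.0570, +0.0570, 0)
  M1 = (+0.0570, +0.0570, 0)
  M2 = (+0.0570, -0.0570, 0)
  M3 = (-0.0570, -0.0570, 0)
Detected image corners:
  c0 = (311.070719, 238.264967) px
  c1 = (451.790663, 233.176791) px
  c2 = (436.358092, 155.743005) px
  c3 = (299.142284, 158.025395) px
Planar DLT: solve 8×8 A·h = b for H (H[2,2]=1):
  H  [+1331.34974 +26.33258 +375.68270]
  H  [+26.83176 +642.11278 +195.70755]
  H  [+0.30047 -0.25077 +1.00000]
B = K⁻¹H; ‖b₁‖=1.636991, ‖b₂‖=1.636991; λ = 2/(‖b₁‖+‖b₂‖) = 0.610877, sign → tz>0 ⇒ λ=+0.610877
r₁ = λ·B[:,0] = (+0.98119,-0.05986,+0.18355); r₂ = λ·B[:,1] = (+0.08870,+0.98421,-0.15319)
r₃ = r₁×r₂ = (-0.17148,+0.16659,+0.97100); SVD([r₁ r₂ r₃]) → R = UVᵀ:
  R  [+0.98119 +0.08870 -0.17148]
  R  [-0.05986 +0.98421 +0.16659]
  R  [+0.18355 -0.15319 +0.97100]
t = (+0.02983, -0.04962, +0.61088) m
tr R = 2.936395; θ = arccos((tr R − 1)/2) = 0.252873 rad = 14.489°
axis k = ((R−Rᵀ)₃₂, (R−Rᵀ)₁₃, (R−Rᵀ)₂₁) / (2 sinθ) = (-0.639073, -0.709533, -0.296900)
rvec = θ·k = (-0.161604, -0.179422, -0.075078)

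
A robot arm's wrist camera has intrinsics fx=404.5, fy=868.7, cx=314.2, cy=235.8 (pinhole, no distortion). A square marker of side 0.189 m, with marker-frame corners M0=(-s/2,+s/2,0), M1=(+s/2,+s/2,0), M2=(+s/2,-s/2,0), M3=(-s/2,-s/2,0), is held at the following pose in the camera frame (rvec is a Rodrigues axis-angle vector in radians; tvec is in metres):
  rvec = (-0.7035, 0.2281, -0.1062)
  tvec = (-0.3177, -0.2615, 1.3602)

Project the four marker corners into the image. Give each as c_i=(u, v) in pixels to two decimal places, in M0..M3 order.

c0=(188.85, 121.20) c1=(243.49, 96.13) c2=(248.60, 19.76) c3=(198.52, 44.41)

Intrinsics K: fx=404.5, fy=868.7, cx=314.2, cy=235.8
Marker side s = 0.189 m; corners in marker frame (Z=0):
  M0 = (-0.0945, +0.0945, 0)
  M1 = (+0.0945, +0.0945, 0)
  M2 = (+0.0945, -0.0945, 0)
  M3 = (-0.0945, -0.0945, 0)
rvec = (-0.7035, 0.2281, -0.1062), |rvec| = θ = 0.74714 rad = 42.808°
Rodrigues: sinθ=0.67954, 1−cosθ=0.26637; R = I + sinθ·[k]× + (1−cosθ)·[k]×²:
    [+0.96979 +0.02002 +0.24311]
    [-0.17316 +0.75846 +0.62829]
    [-0.17181 -0.65141 +0.73902]
t = (-0.3177, -0.2615, 1.3602) m
M0: Pc = R·M0+t = (-0.40745, -0.17346, +1.31488); u = 404.5·(-0.40745)/1.31488 + 314.2 = 188.8539, v = 868.7·(-0.17346)/1.31488 + 235.8 = 121.1992
M1: Pc = R·M1+t = (-0.22416, -0.20619, +1.28241); u = 404.5·(-0.22416)/1.28241 + 314.2 = 243.4939, v = 868.7·(-0.20619)/1.28241 + 235.8 = 96.1276
M2: Pc = R·M2+t = (-0.22795, -0.34954, +1.40552); u = 404.5·(-0.22795)/1.40552 + 314.2 = 248.5984, v = 868.7·(-0.34954)/1.40552 + 235.8 = 19.7635
M3: Pc = R·M3+t = (-0.41124, -0.31681, +1.43799); u = 404.5·(-0.41124)/1.43799 + 314.2 = 198.5212, v = 868.7·(-0.31681)/1.43799 + 235.8 = 44.4130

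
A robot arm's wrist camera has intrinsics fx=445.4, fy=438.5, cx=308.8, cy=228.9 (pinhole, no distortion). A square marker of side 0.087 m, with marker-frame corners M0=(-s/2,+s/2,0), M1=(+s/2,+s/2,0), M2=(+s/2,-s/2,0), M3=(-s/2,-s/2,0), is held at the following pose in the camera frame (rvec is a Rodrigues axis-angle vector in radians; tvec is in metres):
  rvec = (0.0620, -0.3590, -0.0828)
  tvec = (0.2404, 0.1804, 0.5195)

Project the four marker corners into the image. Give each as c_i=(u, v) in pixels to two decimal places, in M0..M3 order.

c0=(486.79, 425.56) c1=(543.97, 407.97) c2=(541.77, 338.76) c3=(483.71, 352.40)

Intrinsics K: fx=445.4, fy=438.5, cx=308.8, cy=228.9
Marker side s = 0.087 m; corners in marker frame (Z=0):
  M0 = (-0.0435, +0.0435, 0)
  M1 = (+0.0435, +0.0435, 0)
  M2 = (+0.0435, -0.0435, 0)
  M3 = (-0.0435, -0.0435, 0)
rvec = (0.0620, -0.3590, -0.0828), |rvec| = θ = 0.37361 rad = 21.406°
Rodrigues: sinθ=0.36497, 1−cosθ=0.06898; R = I + sinθ·[k]× + (1−cosθ)·[k]×²:
    [+0.93292 +0.06989 -0.35324]
    [-0.09189 +0.99471 -0.04588]
    [+0.34817 +0.07526 +0.93441]
t = (0.2404, 0.1804, 0.5195) m
M0: Pc = R·M0+t = (+0.20286, +0.22767, +0.50763); u = 445.4·(+0.20286)/0.50763 + 308.8 = 486.7905, v = 438.5·(+0.22767)/0.50763 + 228.9 = 425.5636
M1: Pc = R·M1+t = (+0.28402, +0.21967, +0.53792); u = 445.4·(+0.28402)/0.53792 + 308.8 = 543.9718, v = 438.5·(+0.21967)/0.53792 + 228.9 = 407.9726
M2: Pc = R·M2+t = (+0.27794, +0.13313, +0.53137); u = 445.4·(+0.27794)/0.53137 + 308.8 = 541.7731, v = 438.5·(+0.13313)/0.53137 + 228.9 = 338.7643
M3: Pc = R·M3+t = (+0.19678, +0.14113, +0.50108); u = 445.4·(+0.19678)/0.50108 + 308.8 = 483.7117, v = 438.5·(+0.14113)/0.50108 + 228.9 = 352.4015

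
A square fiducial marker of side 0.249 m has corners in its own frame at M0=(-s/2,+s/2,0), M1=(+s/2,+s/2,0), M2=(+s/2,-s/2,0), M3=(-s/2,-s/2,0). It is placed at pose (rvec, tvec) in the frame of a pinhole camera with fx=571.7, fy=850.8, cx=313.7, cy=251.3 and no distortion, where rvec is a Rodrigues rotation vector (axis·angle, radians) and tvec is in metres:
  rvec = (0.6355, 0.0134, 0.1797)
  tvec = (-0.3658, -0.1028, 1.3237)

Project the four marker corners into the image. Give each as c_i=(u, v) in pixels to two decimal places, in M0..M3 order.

Intrinsics K: fx=571.7, fy=850.8, cx=313.7, cy=251.3
Marker side s = 0.249 m; corners in marker frame (Z=0):
  M0 = (-0.1245, +0.1245, 0)
  M1 = (+0.1245, +0.1245, 0)
  M2 = (+0.1245, -0.1245, 0)
  M3 = (-0.1245, -0.1245, 0)
rvec = (0.6355, 0.0134, 0.1797), |rvec| = θ = 0.66055 rad = 37.847°
Rodrigues: sinθ=0.61355, 1−cosθ=0.21035; R = I + sinθ·[k]× + (1−cosθ)·[k]×²:
    [+0.98435 -0.16281 +0.06750]
    [+0.17102 +0.78974 -0.58912]
    [+0.04261 +0.59144 +0.80522]
t = (-0.3658, -0.1028, 1.3237) m
M0: Pc = R·M0+t = (-0.50862, -0.02577, +1.39203); u = 571.7·(-0.50862)/1.39203 + 313.7 = 104.8119, v = 850.8·(-0.02577)/1.39203 + 251.3 = 235.5499
M1: Pc = R·M1+t = (-0.26352, +0.01681, +1.40264); u = 571.7·(-0.26352)/1.40264 + 313.7 = 206.2928, v = 850.8·(+0.01681)/1.40264 + 251.3 = 261.4991
M2: Pc = R·M2+t = (-0.22298, -0.17983, +1.25537); u = 571.7·(-0.22298)/1.25537 + 313.7 = 212.1544, v = 850.8·(-0.17983)/1.25537 + 251.3 = 129.4237
M3: Pc = R·M3+t = (-0.46808, -0.22241, +1.24476); u = 571.7·(-0.46808)/1.24476 + 313.7 = 98.7172, v = 850.8·(-0.22241)/1.24476 + 251.3 = 99.2787

c0=(104.81, 235.55) c1=(206.29, 261.50) c2=(212.15, 129.42) c3=(98.72, 99.28)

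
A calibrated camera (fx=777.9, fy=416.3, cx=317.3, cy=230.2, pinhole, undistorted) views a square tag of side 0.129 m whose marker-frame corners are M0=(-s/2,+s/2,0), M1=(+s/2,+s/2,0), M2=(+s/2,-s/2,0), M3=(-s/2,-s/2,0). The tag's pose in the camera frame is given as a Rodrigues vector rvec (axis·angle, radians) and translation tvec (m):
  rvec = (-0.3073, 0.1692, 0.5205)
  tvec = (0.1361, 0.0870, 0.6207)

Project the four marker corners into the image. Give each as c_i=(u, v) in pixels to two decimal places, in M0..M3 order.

c0=(377.41, 304.26) c1=(526.01, 350.13) c2=(598.12, 272.88) c3=(453.35, 232.83)

Intrinsics K: fx=777.9, fy=416.3, cx=317.3, cy=230.2
Marker side s = 0.129 m; corners in marker frame (Z=0):
  M0 = (-0.0645, +0.0645, 0)
  M1 = (+0.0645, +0.0645, 0)
  M2 = (+0.0645, -0.0645, 0)
  M3 = (-0.0645, -0.0645, 0)
rvec = (-0.3073, 0.1692, 0.5205), |rvec| = θ = 0.62768 rad = 35.963°
Rodrigues: sinθ=0.58727, 1−cosθ=0.19061; R = I + sinθ·[k]× + (1−cosθ)·[k]×²:
    [+0.85508 -0.51214 +0.08092]
    [+0.46183 +0.82324 +0.33012]
    [-0.23569 -0.24491 +0.94046]
t = (0.1361, 0.0870, 0.6207) m
M0: Pc = R·M0+t = (+0.04791, +0.11031, +0.62011); u = 777.9·(+0.04791)/0.62011 + 317.3 = 377.4065, v = 416.3·(+0.11031)/0.62011 + 230.2 = 304.2558
M1: Pc = R·M1+t = (+0.15822, +0.16989, +0.58970); u = 777.9·(+0.15822)/0.58970 + 317.3 = 526.0137, v = 416.3·(+0.16989)/0.58970 + 230.2 = 350.1321
M2: Pc = R·M2+t = (+0.22429, +0.06369, +0.62129); u = 777.9·(+0.22429)/0.62129 + 317.3 = 598.1201, v = 416.3·(+0.06369)/0.62129 + 230.2 = 272.8751
M3: Pc = R·M3+t = (+0.11398, +0.00411, +0.65170); u = 777.9·(+0.11398)/0.65170 + 317.3 = 453.3531, v = 416.3·(+0.00411)/0.65170 + 230.2 = 232.8271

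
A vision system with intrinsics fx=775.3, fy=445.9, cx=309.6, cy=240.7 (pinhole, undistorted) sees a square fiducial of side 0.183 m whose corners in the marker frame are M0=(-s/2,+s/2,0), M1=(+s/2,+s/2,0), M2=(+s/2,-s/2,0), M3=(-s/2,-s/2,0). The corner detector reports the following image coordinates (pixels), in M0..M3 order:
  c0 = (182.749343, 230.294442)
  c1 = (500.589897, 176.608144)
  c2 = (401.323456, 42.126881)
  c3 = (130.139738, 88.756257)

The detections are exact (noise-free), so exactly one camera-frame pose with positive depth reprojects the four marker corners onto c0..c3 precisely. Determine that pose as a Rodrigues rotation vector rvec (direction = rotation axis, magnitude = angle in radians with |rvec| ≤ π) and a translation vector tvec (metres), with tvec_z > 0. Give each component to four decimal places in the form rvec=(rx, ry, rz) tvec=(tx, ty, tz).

Intrinsics K: fx=775.3, fy=445.9, cx=309.6, cy=240.7
Marker side s = 0.183 m; corners in marker frame (Z=0):
  M0 = (-0.0915, +0.0915, 0)
  M1 = (+0.0915, +0.0915, 0)
  M2 = (+0.0915, -0.0915, 0)
  M3 = (-0.0915, -0.0915, 0)
Detected image corners:
  c0 = (182.749343, 230.294442) px
  c1 = (500.589897, 176.608144) px
  c2 = (401.323456, 42.126881) px
  c3 = (130.139738, 88.756257) px
Planar DLT: solve 8×8 A·h = b for H (H[2,2]=1):
  H  [+1589.57959 +154.19727 +300.28820]
  H  [-276.90151 +638.93557 +129.10680]
  H  [-0.03219 -0.85739 +1.00000]
B = K⁻¹H; ‖b₁‖=2.149860, ‖b₂‖=2.149860; λ = 2/(‖b₁‖+‖b₂‖) = 0.465146, sign → tz>0 ⇒ λ=+0.465146
r₁ = λ·B[:,0] = (+0.95966,-0.28077,-0.01497); r₂ = λ·B[:,1] = (+0.25177,+0.88180,-0.39881)
r₃ = r₁×r₂ = (+0.12518,+0.37895,+0.91691); SVD([r₁ r₂ r₃]) → R = UVᵀ:
  R  [+0.95966 +0.25177 +0.12518]
  R  [-0.28077 +0.88180 +0.37895]
  R  [-0.01497 -0.39881 +0.91691]
t = (-0.00559, -0.11641, +0.46515) m
tr R = 2.758364; θ = arccos((tr R − 1)/2) = 0.496654 rad = 28.456°
axis k = ((R−Rᵀ)₃₂, (R−Rᵀ)₁₃, (R−Rᵀ)₂₁) / (2 sinθ) = (-0.816145, +0.147066, -0.558820)
rvec = θ·k = (-0.405341, +0.073041, -0.277540)

rvec=(-0.4053, 0.0730, -0.2775) tvec=(-0.0056, -0.1164, 0.4651)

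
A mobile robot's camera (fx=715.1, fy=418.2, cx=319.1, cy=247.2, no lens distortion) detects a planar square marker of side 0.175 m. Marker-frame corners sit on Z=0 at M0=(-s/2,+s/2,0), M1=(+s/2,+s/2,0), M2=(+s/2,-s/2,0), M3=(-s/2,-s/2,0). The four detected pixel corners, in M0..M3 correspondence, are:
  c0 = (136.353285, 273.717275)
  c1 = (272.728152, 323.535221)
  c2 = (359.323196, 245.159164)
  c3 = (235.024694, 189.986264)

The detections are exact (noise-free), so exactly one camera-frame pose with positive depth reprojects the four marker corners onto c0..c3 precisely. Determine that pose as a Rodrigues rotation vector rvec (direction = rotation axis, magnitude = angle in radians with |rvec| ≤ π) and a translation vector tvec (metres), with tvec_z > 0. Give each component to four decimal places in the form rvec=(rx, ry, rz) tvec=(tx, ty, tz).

Intrinsics K: fx=715.1, fy=418.2, cx=319.1, cy=247.2
Marker side s = 0.175 m; corners in marker frame (Z=0):
  M0 = (-0.0875, +0.0875, 0)
  M1 = (+0.0875, +0.0875, 0)
  M2 = (+0.0875, -0.0875, 0)
  M3 = (-0.0875, -0.0875, 0)
Detected image corners:
  c0 = (136.353285, 273.717275) px
  c1 = (272.728152, 323.535221) px
  c2 = (359.323196, 245.159164) px
  c3 = (235.024694, 189.986264) px
Planar DLT: solve 8×8 A·h = b for H (H[2,2]=1):
  H  [+868.00028 -572.70329 +254.39523]
  H  [+427.54524 +416.34748 +258.59840]
  H  [+0.49334 -0.17883 +1.00000]
B = K⁻¹H; ‖b₁‖=1.328433, ‖b₂‖=1.328433; λ = 2/(‖b₁‖+‖b₂‖) = 0.752767, sign → tz>0 ⇒ λ=+0.752767
r₁ = λ·B[:,0] = (+0.74800,+0.55007,+0.37137); r₂ = λ·B[:,1] = (-0.54280,+0.82900,-0.13461)
r₃ = r₁×r₂ = (-0.38192,-0.10089,+0.91867); SVD([r₁ r₂ r₃]) → R = UVᵀ:
  R  [+0.74800 -0.54280 -0.38192]
  R  [+0.55007 +0.82900 -0.10089]
  R  [+0.37137 -0.13461 +0.91867]
t = (-0.06811, +0.02052, +0.75277) m
tr R = 2.495679; θ = arccos((tr R − 1)/2) = 0.725994 rad = 41.596°
axis k = ((R−Rᵀ)₃₂, (R−Rᵀ)₁₃, (R−Rᵀ)₂₁) / (2 sinθ) = (-0.025400, -0.567340, +0.823092)
rvec = θ·k = (-0.018441, -0.411886, +0.597560)

rvec=(-0.0184, -0.4119, 0.5976) tvec=(-0.0681, 0.0205, 0.7528)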